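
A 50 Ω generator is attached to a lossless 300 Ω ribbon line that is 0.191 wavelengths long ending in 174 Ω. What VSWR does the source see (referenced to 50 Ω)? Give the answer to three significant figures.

VSWR ≈ 9.46

βl = 2π × 0.191 = 68.8°
tan(βl) = 2.57
Z_in = Z_0·(Z_L + jZ_0·tanβl)/(Z_0 + jZ_L·tanβl) = 411 + j159 Ω
Γ_s = (Z_in − Z_s)/(Z_in + Z_s) = (361 + j159)/(461 + j159), |Γ_s| = 0.809
VSWR = (1 + |Γ_s|)/(1 − |Γ_s|)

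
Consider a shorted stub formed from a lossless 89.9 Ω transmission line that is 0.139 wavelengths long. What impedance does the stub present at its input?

βl = 2π × 0.139 = 50°
tan(βl) = 1.19
For a shorted stub, Z_in = jZ_0·tan(βl)

Z_in ≈ +j107 Ω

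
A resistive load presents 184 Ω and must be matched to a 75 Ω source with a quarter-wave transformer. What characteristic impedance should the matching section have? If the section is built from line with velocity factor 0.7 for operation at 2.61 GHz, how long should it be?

Z_qwt = √(Z_0·R_L) = √(75 × 184) = √13800
λ = 0.7·c/f = 0.0805 m, so l = λ/4 = 0.0201 m

Z_qwt ≈ 117 Ω; length ≈ 2.01 cm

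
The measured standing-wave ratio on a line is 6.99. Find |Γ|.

|Γ| = (S − 1)/(S + 1) = (6.99 − 1)/(6.99 + 1) = 5.99/7.99

|Γ| ≈ 0.75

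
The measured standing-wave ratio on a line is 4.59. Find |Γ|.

|Γ| = (S − 1)/(S + 1) = (4.59 − 1)/(4.59 + 1) = 3.59/5.59

|Γ| ≈ 0.642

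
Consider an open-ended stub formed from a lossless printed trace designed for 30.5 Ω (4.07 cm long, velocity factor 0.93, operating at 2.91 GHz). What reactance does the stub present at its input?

λ = v/f = 0.93·c / 2.91 GHz = 0.0959 m
βl = 2π·l/λ = 2π × 0.425 = 153°
tan(βl) = -0.513
For an open-ended stub, Z_in = −jZ_0·cot(βl) = −jZ_0/tan(βl)

X_in ≈ 59.4 Ω (inductive)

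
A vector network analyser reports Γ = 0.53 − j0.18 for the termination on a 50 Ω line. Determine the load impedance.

Z_L = Z_0·(1 + Γ)/(1 − Γ) = 50·(1.53 − j0.18)/(0.47 + j0.18)

Z_L ≈ 136 − j71.1 Ω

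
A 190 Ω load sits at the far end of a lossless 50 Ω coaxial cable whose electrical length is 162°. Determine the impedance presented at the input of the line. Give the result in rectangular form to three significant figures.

tan(βl) = tan(162°) = -0.325
Z_in = Z_0·(Z_L + jZ_0·tanβl)/(Z_0 + jZ_L·tanβl)
     = 50·(190 − j16.2)/(50 − j61.7)

Z_in ≈ 83.2 + j86.5 Ω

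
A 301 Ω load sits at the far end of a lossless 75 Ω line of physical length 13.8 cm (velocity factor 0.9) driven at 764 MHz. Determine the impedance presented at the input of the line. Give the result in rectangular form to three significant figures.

λ = v/f = 0.9·c / 764 MHz = 0.353 m
βl = 2π·l/λ = 2π × 0.39 = 141°
tan(βl) = tan(141°) = -0.822
Z_in = Z_0·(Z_L + jZ_0·tanβl)/(Z_0 + jZ_L·tanβl)
     = 75·(301 − j61.7)/(75 − j247)

Z_in ≈ 42.4 + j78.4 Ω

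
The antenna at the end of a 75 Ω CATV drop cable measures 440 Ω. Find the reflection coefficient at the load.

Γ = 0.709

Γ = (Z_L − Z_0)/(Z_L + Z_0) = (440 − 75)/(440 + 75) = 365/515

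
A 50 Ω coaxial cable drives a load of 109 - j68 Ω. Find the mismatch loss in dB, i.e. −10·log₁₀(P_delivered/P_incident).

Γ = (59 − j68)/(159 − j68), |Γ| = 0.521
|Γ|² = 0.271, so P_del/P_inc = 1 − |Γ|² = 0.729
ML = −10·log₁₀(1 − |Γ|²)

mismatch loss ≈ 1.37 dB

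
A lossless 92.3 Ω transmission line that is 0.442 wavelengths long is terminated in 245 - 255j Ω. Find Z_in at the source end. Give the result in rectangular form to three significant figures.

Z_in ≈ 273 + j256 Ω

βl = 2π × 0.442 = 159°
tan(βl) = tan(159°) = -0.381
Z_in = Z_0·(Z_L + jZ_0·tanβl)/(Z_0 + jZ_L·tanβl)
     = 92.3·(245 − j290)/(-4.97 − j93.5)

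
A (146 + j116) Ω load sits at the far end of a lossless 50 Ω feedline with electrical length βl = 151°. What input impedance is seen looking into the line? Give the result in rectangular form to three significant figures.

tan(βl) = tan(151°) = -0.554
Z_in = Z_0·(Z_L + jZ_0·tanβl)/(Z_0 + jZ_L·tanβl)
     = 50·(146 + j88.3)/(114 − j80.9)

Z_in ≈ 24.3 + j55.8 Ω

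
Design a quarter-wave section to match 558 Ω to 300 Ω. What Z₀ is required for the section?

Z_qwt ≈ 409 Ω

Z_qwt = √(Z_0·R_L) = √(300 × 558) = √167400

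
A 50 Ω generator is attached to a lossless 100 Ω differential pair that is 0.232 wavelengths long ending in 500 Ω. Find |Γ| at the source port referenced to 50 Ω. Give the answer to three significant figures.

|Γ| ≈ 0.446

βl = 2π × 0.232 = 83.5°
tan(βl) = 8.8
Z_in = Z_0·(Z_L + jZ_0·tanβl)/(Z_0 + jZ_L·tanβl) = 20.2 − j10.9 Ω
Γ_s = (Z_in − Z_s)/(Z_in + Z_s) = (-29.8 − j10.9)/(70.2 − j10.9), |Γ_s| = 0.446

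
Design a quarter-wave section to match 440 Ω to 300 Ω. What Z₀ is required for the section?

Z_qwt = √(Z_0·R_L) = √(300 × 440) = √132000

Z_qwt ≈ 363 Ω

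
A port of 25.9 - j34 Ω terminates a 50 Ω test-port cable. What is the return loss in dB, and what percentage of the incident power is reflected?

Γ = (-24.1 − j34)/(75.9 − j34), |Γ| = 0.501
RL = −20·log₁₀(0.501) = 6 dB
P_refl/P_inc = |Γ|² = 0.251

RL ≈ 6 dB; 25.1% of incident power reflected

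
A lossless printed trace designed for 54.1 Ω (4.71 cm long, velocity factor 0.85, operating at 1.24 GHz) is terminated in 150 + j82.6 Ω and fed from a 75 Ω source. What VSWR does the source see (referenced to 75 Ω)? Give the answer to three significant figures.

VSWR ≈ 4.93

λ = v/f = 0.85·c / 1.24 GHz = 0.206 m
βl = 2π·l/λ = 2π × 0.229 = 82.5°
tan(βl) = 7.55
Z_in = Z_0·(Z_L + jZ_0·tanβl)/(Z_0 + jZ_L·tanβl) = 15.8 − j15.1 Ω
Γ_s = (Z_in − Z_s)/(Z_in + Z_s) = (-59.2 − j15.1)/(90.8 − j15.1), |Γ_s| = 0.663
VSWR = (1 + |Γ_s|)/(1 − |Γ_s|)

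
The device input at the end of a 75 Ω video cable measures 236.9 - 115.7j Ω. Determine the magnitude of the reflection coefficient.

|Γ| ≈ 0.598

Γ = (Z_L − Z_0)/(Z_L + Z_0) = (161.9 − j115.7)/(311.9 − j115.7)
|Γ| = 199/333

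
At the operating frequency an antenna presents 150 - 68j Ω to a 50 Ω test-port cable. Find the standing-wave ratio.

VSWR ≈ 3.68

Γ = (Z_L − Z_0)/(Z_L + Z_0) = (100 − j68)/(200 − j68)
|Γ| = 121/211 = 0.572
VSWR = (1 + |Γ|)/(1 − |Γ|) = 1.57/0.428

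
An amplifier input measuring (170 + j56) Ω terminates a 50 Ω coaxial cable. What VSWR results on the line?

Γ = (Z_L − Z_0)/(Z_L + Z_0) = (120 + j56)/(220 + j56)
|Γ| = 132/227 = 0.583
VSWR = (1 + |Γ|)/(1 − |Γ|) = 1.58/0.417

VSWR ≈ 3.8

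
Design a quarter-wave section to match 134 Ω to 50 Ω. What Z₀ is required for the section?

Z_qwt ≈ 81.9 Ω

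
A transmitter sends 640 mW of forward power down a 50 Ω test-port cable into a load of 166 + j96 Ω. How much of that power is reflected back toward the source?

P_reflected ≈ 260 mW

|Γ| = |(116 + j96)/(216 + j96)| = 0.637
|Γ|² = 0.406
P_refl = |Γ|²·P_inc = 260 mW, P_del = (1 − |Γ|²)·P_inc = 380 mW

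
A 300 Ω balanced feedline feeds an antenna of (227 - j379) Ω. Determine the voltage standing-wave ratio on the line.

Γ = (Z_L − Z_0)/(Z_L + Z_0) = (-73 − j379)/(527 − j379)
|Γ| = 386/649 = 0.595
VSWR = (1 + |Γ|)/(1 − |Γ|) = 1.59/0.405

VSWR ≈ 3.93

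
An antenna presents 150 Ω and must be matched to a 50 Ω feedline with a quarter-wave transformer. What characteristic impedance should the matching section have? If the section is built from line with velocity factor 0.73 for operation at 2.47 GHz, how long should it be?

Z_qwt ≈ 86.6 Ω; length ≈ 2.22 cm

Z_qwt = √(Z_0·R_L) = √(50 × 150) = √7500
λ = 0.73·c/f = 0.0887 m, so l = λ/4 = 0.0222 m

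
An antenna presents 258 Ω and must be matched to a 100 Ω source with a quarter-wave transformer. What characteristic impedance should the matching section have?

Z_qwt = √(Z_0·R_L) = √(100 × 258) = √25800

Z_qwt ≈ 161 Ω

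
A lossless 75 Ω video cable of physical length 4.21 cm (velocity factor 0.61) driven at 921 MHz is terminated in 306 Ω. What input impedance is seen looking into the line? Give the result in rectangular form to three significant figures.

λ = v/f = 0.61·c / 921 MHz = 0.199 m
βl = 2π·l/λ = 2π × 0.212 = 76.3°
tan(βl) = tan(76.3°) = 4.09
Z_in = Z_0·(Z_L + jZ_0·tanβl)/(Z_0 + jZ_L·tanβl)
     = 75·(306 + j307)/(75 + j1250)

Z_in ≈ 19.4 − j17.2 Ω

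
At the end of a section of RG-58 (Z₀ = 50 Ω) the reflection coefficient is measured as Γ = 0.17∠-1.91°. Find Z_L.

Z_L = Z_0·(1 + Γ)/(1 − Γ) = 50·(1.17 − j0.00567)/(0.83 + j0.00567)

Z_L ≈ 70.5 − j0.822 Ω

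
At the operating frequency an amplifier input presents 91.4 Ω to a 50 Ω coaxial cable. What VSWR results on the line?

Γ = (91.4 − 50)/(91.4 + 50) = 0.293
VSWR = (1 + 0.293)/(1 − 0.293)

VSWR ≈ 1.83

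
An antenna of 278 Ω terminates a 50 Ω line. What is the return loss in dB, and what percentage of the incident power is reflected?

RL ≈ 3.16 dB; 48.3% of incident power reflected

Γ = (278 − 50)/(278 + 50) = 0.695
RL = −20·log₁₀(0.695) = 3.16 dB
P_refl/P_inc = |Γ|² = 0.483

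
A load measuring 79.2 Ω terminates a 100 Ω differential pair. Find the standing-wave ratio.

For a purely resistive load, VSWR = R_L/Z_0 or Z_0/R_L (whichever > 1) = 100/79.2

VSWR ≈ 1.26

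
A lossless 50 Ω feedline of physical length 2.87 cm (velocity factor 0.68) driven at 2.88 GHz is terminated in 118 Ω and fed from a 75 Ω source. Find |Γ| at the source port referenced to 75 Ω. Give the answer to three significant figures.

λ = v/f = 0.68·c / 2.88 GHz = 0.0708 m
βl = 2π·l/λ = 2π × 0.405 = 146°
tan(βl) = -0.678
Z_in = Z_0·(Z_L + jZ_0·tanβl)/(Z_0 + jZ_L·tanβl) = 48.4 + j43.5 Ω
Γ_s = (Z_in − Z_s)/(Z_in + Z_s) = (-26.6 + j43.5)/(123 + j43.5), |Γ_s| = 0.39

|Γ| ≈ 0.39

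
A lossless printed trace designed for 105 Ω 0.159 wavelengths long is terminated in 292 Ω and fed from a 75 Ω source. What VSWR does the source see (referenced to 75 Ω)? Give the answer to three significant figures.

βl = 2π × 0.159 = 57.2°
tan(βl) = 1.55
Z_in = Z_0·(Z_L + jZ_0·tanβl)/(Z_0 + jZ_L·tanβl) = 50.7 − j55.8 Ω
Γ_s = (Z_in − Z_s)/(Z_in + Z_s) = (-24.3 − j55.8)/(126 − j55.8), |Γ_s| = 0.443
VSWR = (1 + |Γ_s|)/(1 − |Γ_s|)

VSWR ≈ 2.59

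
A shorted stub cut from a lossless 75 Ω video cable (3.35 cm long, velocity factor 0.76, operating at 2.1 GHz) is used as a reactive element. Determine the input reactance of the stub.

X_in ≈ -195 Ω (capacitive)

λ = v/f = 0.76·c / 2.1 GHz = 0.109 m
βl = 2π·l/λ = 2π × 0.309 = 111°
tan(βl) = -2.59
For a shorted stub, Z_in = jZ_0·tan(βl)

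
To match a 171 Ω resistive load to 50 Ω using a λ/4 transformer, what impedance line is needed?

Z_qwt ≈ 92.5 Ω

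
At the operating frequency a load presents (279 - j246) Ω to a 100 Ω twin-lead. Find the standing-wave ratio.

Γ = (Z_L − Z_0)/(Z_L + Z_0) = (179 − j246)/(379 − j246)
|Γ| = 304/452 = 0.673
VSWR = (1 + |Γ|)/(1 − |Γ|) = 1.67/0.327

VSWR ≈ 5.12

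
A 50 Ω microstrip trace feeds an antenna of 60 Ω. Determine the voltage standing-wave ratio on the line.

Γ = (60 − 50)/(60 + 50) = 0.0909
VSWR = (1 + 0.0909)/(1 − 0.0909)

VSWR ≈ 1.2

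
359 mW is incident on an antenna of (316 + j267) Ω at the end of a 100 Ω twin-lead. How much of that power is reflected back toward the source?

P_reflected ≈ 173 mW

|Γ| = |(216 + j267)/(416 + j267)| = 0.695
|Γ|² = 0.483
P_refl = |Γ|²·P_inc = 173 mW, P_del = (1 − |Γ|²)·P_inc = 186 mW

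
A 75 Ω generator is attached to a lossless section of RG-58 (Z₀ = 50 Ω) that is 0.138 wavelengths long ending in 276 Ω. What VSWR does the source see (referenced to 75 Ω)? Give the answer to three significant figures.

VSWR ≈ 6.38

βl = 2π × 0.138 = 49.7°
tan(βl) = 1.18
Z_in = Z_0·(Z_L + jZ_0·tanβl)/(Z_0 + jZ_L·tanβl) = 15.2 − j40.1 Ω
Γ_s = (Z_in − Z_s)/(Z_in + Z_s) = (-59.8 − j40.1)/(90.2 − j40.1), |Γ_s| = 0.729
VSWR = (1 + |Γ_s|)/(1 − |Γ_s|)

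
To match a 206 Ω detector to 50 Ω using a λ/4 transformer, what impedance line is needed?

Z_qwt = √(Z_0·R_L) = √(50 × 206) = √10300

Z_qwt ≈ 101 Ω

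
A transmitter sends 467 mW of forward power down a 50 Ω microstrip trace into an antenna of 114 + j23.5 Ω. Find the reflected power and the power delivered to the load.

P_reflected ≈ 79.1 mW; P_delivered ≈ 388 mW

|Γ| = |(64 + j23.5)/(164 + j23.5)| = 0.412
|Γ|² = 0.169
P_refl = |Γ|²·P_inc = 79.1 mW, P_del = (1 − |Γ|²)·P_inc = 388 mW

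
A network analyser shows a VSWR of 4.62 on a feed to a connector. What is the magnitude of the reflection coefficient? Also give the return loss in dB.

|Γ| ≈ 0.644; return loss ≈ 3.82 dB

|Γ| = (S − 1)/(S + 1) = (4.62 − 1)/(4.62 + 1) = 3.62/5.62
RL = −20·log₁₀|Γ| = −20·log₁₀(0.644)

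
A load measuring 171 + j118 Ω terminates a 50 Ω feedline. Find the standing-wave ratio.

Γ = (Z_L − Z_0)/(Z_L + Z_0) = (121 + j118)/(221 + j118)
|Γ| = 169/251 = 0.675
VSWR = (1 + |Γ|)/(1 − |Γ|) = 1.67/0.325

VSWR ≈ 5.15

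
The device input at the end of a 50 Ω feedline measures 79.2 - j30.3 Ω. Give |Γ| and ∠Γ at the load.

Γ ≈ 0.317 ∠ -32.9°

Γ = (Z_L − Z_0)/(Z_L + Z_0) = (29.2 − j30.3)/(129.2 − j30.3)
|Γ| = 42.1/133 = 0.317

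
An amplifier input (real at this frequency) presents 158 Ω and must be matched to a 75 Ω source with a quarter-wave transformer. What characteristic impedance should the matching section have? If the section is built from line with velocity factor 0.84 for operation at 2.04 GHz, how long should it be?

Z_qwt ≈ 109 Ω; length ≈ 3.09 cm

Z_qwt = √(Z_0·R_L) = √(75 × 158) = √11850
λ = 0.84·c/f = 0.124 m, so l = λ/4 = 0.0309 m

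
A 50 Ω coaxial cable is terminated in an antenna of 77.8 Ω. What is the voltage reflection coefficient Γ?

Γ = (Z_L − Z_0)/(Z_L + Z_0) = (77.8 − 50)/(77.8 + 50) = 27.8/127.8

Γ = 0.218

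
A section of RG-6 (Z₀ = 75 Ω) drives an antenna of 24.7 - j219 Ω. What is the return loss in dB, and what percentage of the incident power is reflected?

RL ≈ 0.595 dB; 87.2% of incident power reflected

Γ = (-50.3 − j219)/(99.7 − j219), |Γ| = 0.934
RL = −20·log₁₀(0.934) = 0.595 dB
P_refl/P_inc = |Γ|² = 0.872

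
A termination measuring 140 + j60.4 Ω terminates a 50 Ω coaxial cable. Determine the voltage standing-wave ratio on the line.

VSWR ≈ 3.38

Γ = (Z_L − Z_0)/(Z_L + Z_0) = (90 + j60.4)/(190 + j60.4)
|Γ| = 108/199 = 0.544
VSWR = (1 + |Γ|)/(1 − |Γ|) = 1.54/0.456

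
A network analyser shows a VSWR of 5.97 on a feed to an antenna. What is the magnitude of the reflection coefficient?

|Γ| ≈ 0.713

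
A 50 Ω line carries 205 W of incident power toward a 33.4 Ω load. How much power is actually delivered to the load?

P_delivered ≈ 197 W

Γ = (33.4 − 50)/(33.4 + 50) = -0.199
|Γ|² = 0.0396
P_refl = |Γ|²·P_inc = 8.12 W, P_del = (1 − |Γ|²)·P_inc = 197 W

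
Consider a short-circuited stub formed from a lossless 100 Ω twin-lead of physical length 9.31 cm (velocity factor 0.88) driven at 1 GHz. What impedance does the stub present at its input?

Z_in ≈ −j133 Ω

λ = v/f = 0.88·c / 1 GHz = 0.264 m
βl = 2π·l/λ = 2π × 0.353 = 127°
tan(βl) = -1.33
For a short-circuited stub, Z_in = jZ_0·tan(βl)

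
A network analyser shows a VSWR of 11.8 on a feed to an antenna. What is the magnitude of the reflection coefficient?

|Γ| = (S − 1)/(S + 1) = (11.8 − 1)/(11.8 + 1) = 10.8/12.8

|Γ| ≈ 0.844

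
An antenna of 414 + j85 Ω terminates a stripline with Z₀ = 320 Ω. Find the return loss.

Γ = (94 + j85)/(734 + j85), |Γ| = 0.172
RL = −20·log₁₀|Γ| = −20·log₁₀(0.172)

RL ≈ 15.3 dB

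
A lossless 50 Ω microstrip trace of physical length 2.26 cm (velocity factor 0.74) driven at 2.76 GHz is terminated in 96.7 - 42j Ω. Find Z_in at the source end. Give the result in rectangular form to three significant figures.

Z_in ≈ 24.2 + j17.9 Ω

λ = v/f = 0.74·c / 2.76 GHz = 0.0804 m
βl = 2π·l/λ = 2π × 0.281 = 101°
tan(βl) = tan(101°) = -5.07
Z_in = Z_0·(Z_L + jZ_0·tanβl)/(Z_0 + jZ_L·tanβl)
     = 50·(96.7 − j296)/(-163 − j491)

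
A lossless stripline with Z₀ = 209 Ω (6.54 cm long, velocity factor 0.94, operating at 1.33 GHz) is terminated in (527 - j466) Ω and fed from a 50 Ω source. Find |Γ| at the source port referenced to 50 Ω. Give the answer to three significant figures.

λ = v/f = 0.94·c / 1.33 GHz = 0.212 m
βl = 2π·l/λ = 2π × 0.308 = 111°
tan(βl) = -2.6
Z_in = Z_0·(Z_L + jZ_0·tanβl)/(Z_0 + jZ_L·tanβl) = 62 + j126 Ω
Γ_s = (Z_in − Z_s)/(Z_in + Z_s) = (12 + j126)/(112 + j126), |Γ_s| = 0.75

|Γ| ≈ 0.75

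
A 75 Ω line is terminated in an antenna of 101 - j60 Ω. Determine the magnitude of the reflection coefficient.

|Γ| ≈ 0.352

Γ = (Z_L − Z_0)/(Z_L + Z_0) = (26 − j60)/(176 − j60)
|Γ| = 65.4/186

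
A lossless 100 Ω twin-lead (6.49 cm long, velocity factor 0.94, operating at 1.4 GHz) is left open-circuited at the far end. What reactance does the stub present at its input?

λ = v/f = 0.94·c / 1.4 GHz = 0.201 m
βl = 2π·l/λ = 2π × 0.322 = 116°
tan(βl) = -2.05
For an open-circuited stub, Z_in = −jZ_0·cot(βl) = −jZ_0/tan(βl)

X_in ≈ 48.8 Ω (inductive)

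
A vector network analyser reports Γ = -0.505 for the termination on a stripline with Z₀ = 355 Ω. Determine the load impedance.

Z_L ≈ 117 Ω

Z_L = Z_0·(1 + Γ)/(1 − Γ) = 355·(0.495)/(1.5)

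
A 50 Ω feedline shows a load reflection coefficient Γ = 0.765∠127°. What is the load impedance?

Z_L = Z_0·(1 + Γ)/(1 − Γ) = 50·(0.54 + j0.611)/(1.46 − j0.611)

Z_L ≈ 8.28 + j24.4 Ω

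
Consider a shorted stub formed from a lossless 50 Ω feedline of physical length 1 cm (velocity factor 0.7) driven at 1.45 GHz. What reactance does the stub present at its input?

λ = v/f = 0.7·c / 1.45 GHz = 0.145 m
βl = 2π·l/λ = 2π × 0.069 = 24.9°
tan(βl) = 0.463
For a shorted stub, Z_in = jZ_0·tan(βl)

X_in ≈ 23.2 Ω (inductive)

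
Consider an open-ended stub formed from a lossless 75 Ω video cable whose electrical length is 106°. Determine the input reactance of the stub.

X_in ≈ 21.5 Ω (inductive)

tan(βl) = -3.49
For an open-ended stub, Z_in = −jZ_0·cot(βl) = −jZ_0/tan(βl)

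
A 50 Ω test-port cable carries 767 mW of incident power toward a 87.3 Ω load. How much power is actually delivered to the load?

P_delivered ≈ 710 mW

Γ = (87.3 − 50)/(87.3 + 50) = 0.272
|Γ|² = 0.0738
P_refl = |Γ|²·P_inc = 56.6 mW, P_del = (1 − |Γ|²)·P_inc = 710 mW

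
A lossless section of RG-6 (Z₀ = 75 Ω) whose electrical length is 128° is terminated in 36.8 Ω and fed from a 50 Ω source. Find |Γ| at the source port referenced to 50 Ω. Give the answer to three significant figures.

tan(βl) = -1.28
Z_in = Z_0·(Z_L + jZ_0·tanβl)/(Z_0 + jZ_L·tanβl) = 69.6 − j52.3 Ω
Γ_s = (Z_in − Z_s)/(Z_in + Z_s) = (19.6 − j52.3)/(120 − j52.3), |Γ_s| = 0.428

|Γ| ≈ 0.428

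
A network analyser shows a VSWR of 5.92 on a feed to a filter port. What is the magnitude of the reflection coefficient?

|Γ| ≈ 0.711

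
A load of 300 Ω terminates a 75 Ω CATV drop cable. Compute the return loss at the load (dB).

Γ = (300 − 75)/(300 + 75) = 0.6
RL = −20·log₁₀|Γ| = −20·log₁₀(0.6)

RL ≈ 4.44 dB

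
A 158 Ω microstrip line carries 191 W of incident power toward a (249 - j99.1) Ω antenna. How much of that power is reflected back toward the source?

P_reflected ≈ 19.7 W

|Γ| = |(91 − j99.1)/(407 − j99.1)| = 0.321
|Γ|² = 0.103
P_refl = |Γ|²·P_inc = 19.7 W, P_del = (1 − |Γ|²)·P_inc = 171 W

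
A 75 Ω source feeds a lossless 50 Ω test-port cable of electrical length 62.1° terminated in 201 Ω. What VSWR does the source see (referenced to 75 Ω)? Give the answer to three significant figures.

tan(βl) = 1.89
Z_in = Z_0·(Z_L + jZ_0·tanβl)/(Z_0 + jZ_L·tanβl) = 15.7 − j24.4 Ω
Γ_s = (Z_in − Z_s)/(Z_in + Z_s) = (-59.3 − j24.4)/(90.7 − j24.4), |Γ_s| = 0.684
VSWR = (1 + |Γ_s|)/(1 − |Γ_s|)

VSWR ≈ 5.32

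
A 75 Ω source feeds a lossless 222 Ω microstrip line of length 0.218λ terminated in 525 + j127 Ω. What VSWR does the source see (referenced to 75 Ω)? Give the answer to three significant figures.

βl = 2π × 0.218 = 78.5°
tan(βl) = 4.91
Z_in = Z_0·(Z_L + jZ_0·tanβl)/(Z_0 + jZ_L·tanβl) = 95.5 − j60.1 Ω
Γ_s = (Z_in − Z_s)/(Z_in + Z_s) = (20.5 − j60.1)/(170 − j60.1), |Γ_s| = 0.351
VSWR = (1 + |Γ_s|)/(1 − |Γ_s|)

VSWR ≈ 2.08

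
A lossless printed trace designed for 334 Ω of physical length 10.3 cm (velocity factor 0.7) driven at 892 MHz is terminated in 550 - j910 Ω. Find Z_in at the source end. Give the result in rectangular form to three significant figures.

Z_in ≈ 1340 + j1060 Ω

λ = v/f = 0.7·c / 892 MHz = 0.235 m
βl = 2π·l/λ = 2π × 0.438 = 158°
tan(βl) = tan(158°) = -0.414
Z_in = Z_0·(Z_L + jZ_0·tanβl)/(Z_0 + jZ_L·tanβl)
     = 334·(550 − j1050)/(-42.9 − j228)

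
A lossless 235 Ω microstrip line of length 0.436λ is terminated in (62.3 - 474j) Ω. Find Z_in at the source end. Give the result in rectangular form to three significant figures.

Z_in ≈ 2230 − j2260 Ω

βl = 2π × 0.436 = 157°
tan(βl) = tan(157°) = -0.425
Z_in = Z_0·(Z_L + jZ_0·tanβl)/(Z_0 + jZ_L·tanβl)
     = 235·(62.3 − j574)/(33.4 − j26.5)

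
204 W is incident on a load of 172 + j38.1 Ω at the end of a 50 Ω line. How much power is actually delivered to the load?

P_delivered ≈ 138 W

|Γ| = |(122 + j38.1)/(222 + j38.1)| = 0.567
|Γ|² = 0.322
P_refl = |Γ|²·P_inc = 65.7 W, P_del = (1 − |Γ|²)·P_inc = 138 W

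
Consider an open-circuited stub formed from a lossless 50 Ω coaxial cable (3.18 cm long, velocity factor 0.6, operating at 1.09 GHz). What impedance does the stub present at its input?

Z_in ≈ −j18.9 Ω

λ = v/f = 0.6·c / 1.09 GHz = 0.165 m
βl = 2π·l/λ = 2π × 0.193 = 69.3°
tan(βl) = 2.65
For an open-circuited stub, Z_in = −jZ_0·cot(βl) = −jZ_0/tan(βl)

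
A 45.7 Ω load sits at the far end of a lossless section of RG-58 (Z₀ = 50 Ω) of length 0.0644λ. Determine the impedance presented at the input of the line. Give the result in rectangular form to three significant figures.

βl = 2π × 0.0644 = 23.2°
tan(βl) = tan(23.2°) = 0.428
Z_in = Z_0·(Z_L + jZ_0·tanβl)/(Z_0 + jZ_L·tanβl)
     = 50·(45.7 + j21.4)/(50 + j19.6)

Z_in ≈ 46.9 + j3.06 Ω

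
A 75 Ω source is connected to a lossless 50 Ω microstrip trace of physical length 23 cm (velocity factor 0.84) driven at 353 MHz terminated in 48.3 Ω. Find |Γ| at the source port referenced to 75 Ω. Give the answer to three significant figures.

λ = v/f = 0.84·c / 353 MHz = 0.714 m
βl = 2π·l/λ = 2π × 0.322 = 116°
tan(βl) = -2.05
Z_in = Z_0·(Z_L + jZ_0·tanβl)/(Z_0 + jZ_L·tanβl) = 51.1 − j1.39 Ω
Γ_s = (Z_in − Z_s)/(Z_in + Z_s) = (-23.9 − j1.39)/(126 − j1.39), |Γ_s| = 0.19

|Γ| ≈ 0.19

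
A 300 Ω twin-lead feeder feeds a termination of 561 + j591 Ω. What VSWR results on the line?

Γ = (Z_L − Z_0)/(Z_L + Z_0) = (261 + j591)/(861 + j591)
|Γ| = 646/1040 = 0.619
VSWR = (1 + |Γ|)/(1 − |Γ|) = 1.62/0.381

VSWR ≈ 4.24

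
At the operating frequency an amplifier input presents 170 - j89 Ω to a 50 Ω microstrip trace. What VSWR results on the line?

Γ = (Z_L − Z_0)/(Z_L + Z_0) = (120 − j89)/(220 − j89)
|Γ| = 149/237 = 0.63
VSWR = (1 + |Γ|)/(1 − |Γ|) = 1.63/0.37

VSWR ≈ 4.4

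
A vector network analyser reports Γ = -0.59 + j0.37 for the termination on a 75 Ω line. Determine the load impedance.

Z_L ≈ 14.5 + j20.8 Ω

Z_L = Z_0·(1 + Γ)/(1 − Γ) = 75·(0.41 + j0.37)/(1.59 − j0.37)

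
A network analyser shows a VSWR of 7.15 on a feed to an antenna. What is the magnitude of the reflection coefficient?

|Γ| = (S − 1)/(S + 1) = (7.15 − 1)/(7.15 + 1) = 6.15/8.15

|Γ| ≈ 0.755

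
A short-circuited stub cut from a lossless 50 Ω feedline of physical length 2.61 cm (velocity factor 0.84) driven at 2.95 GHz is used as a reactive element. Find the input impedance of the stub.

Z_in ≈ −j137 Ω

λ = v/f = 0.84·c / 2.95 GHz = 0.0854 m
βl = 2π·l/λ = 2π × 0.306 = 110°
tan(βl) = -2.75
For a short-circuited stub, Z_in = jZ_0·tan(βl)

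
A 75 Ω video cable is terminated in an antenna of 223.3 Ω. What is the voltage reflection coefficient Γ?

Γ = 0.497

Γ = (Z_L − Z_0)/(Z_L + Z_0) = (223.3 − 75)/(223.3 + 75) = 148.3/298.3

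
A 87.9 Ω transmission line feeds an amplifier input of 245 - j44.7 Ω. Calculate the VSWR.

VSWR ≈ 2.89

Γ = (Z_L − Z_0)/(Z_L + Z_0) = (157.1 − j44.7)/(332.9 − j44.7)
|Γ| = 163/336 = 0.486
VSWR = (1 + |Γ|)/(1 − |Γ|) = 1.49/0.514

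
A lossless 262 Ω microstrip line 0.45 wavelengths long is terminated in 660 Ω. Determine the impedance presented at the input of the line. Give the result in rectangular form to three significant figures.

βl = 2π × 0.45 = 162°
tan(βl) = tan(162°) = -0.325
Z_in = Z_0·(Z_L + jZ_0·tanβl)/(Z_0 + jZ_L·tanβl)
     = 262·(660 − j85.1)/(262 − j214)

Z_in ≈ 437 + j273 Ω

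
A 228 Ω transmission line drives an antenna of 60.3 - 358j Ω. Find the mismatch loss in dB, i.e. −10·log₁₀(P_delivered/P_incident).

Γ = (-167.7 − j358)/(288.3 − j358), |Γ| = 0.86
|Γ|² = 0.74, so P_del/P_inc = 1 − |Γ|² = 0.26
ML = −10·log₁₀(1 − |Γ|²)

mismatch loss ≈ 5.85 dB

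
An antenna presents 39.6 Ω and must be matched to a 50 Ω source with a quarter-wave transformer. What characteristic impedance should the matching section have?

Z_qwt = √(Z_0·R_L) = √(50 × 39.6) = √1980

Z_qwt ≈ 44.5 Ω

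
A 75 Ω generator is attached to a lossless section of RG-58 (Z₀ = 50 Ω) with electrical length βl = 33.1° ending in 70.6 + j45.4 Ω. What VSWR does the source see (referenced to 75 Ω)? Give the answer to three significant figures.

tan(βl) = 0.652
Z_in = Z_0·(Z_L + jZ_0·tanβl)/(Z_0 + jZ_L·tanβl) = 99.2 − j32.7 Ω
Γ_s = (Z_in − Z_s)/(Z_in + Z_s) = (24.2 − j32.7)/(174 − j32.7), |Γ_s| = 0.23
VSWR = (1 + |Γ_s|)/(1 − |Γ_s|)

VSWR ≈ 1.6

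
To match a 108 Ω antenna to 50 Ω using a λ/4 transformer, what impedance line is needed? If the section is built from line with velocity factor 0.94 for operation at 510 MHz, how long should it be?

Z_qwt ≈ 73.5 Ω; length ≈ 13.8 cm

Z_qwt = √(Z_0·R_L) = √(50 × 108) = √5400
λ = 0.94·c/f = 0.553 m, so l = λ/4 = 0.138 m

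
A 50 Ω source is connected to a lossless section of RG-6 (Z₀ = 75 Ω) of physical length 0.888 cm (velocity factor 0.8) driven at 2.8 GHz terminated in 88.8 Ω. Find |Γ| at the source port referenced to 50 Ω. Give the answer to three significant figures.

|Γ| ≈ 0.236

λ = v/f = 0.8·c / 2.8 GHz = 0.0857 m
βl = 2π·l/λ = 2π × 0.104 = 37.3°
tan(βl) = 0.762
Z_in = Z_0·(Z_L + jZ_0·tanβl)/(Z_0 + jZ_L·tanβl) = 77.4 − j12.7 Ω
Γ_s = (Z_in − Z_s)/(Z_in + Z_s) = (27.4 − j12.7)/(127 − j12.7), |Γ_s| = 0.236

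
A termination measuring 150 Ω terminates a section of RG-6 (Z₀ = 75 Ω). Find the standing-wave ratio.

For a purely resistive load, VSWR = R_L/Z_0 or Z_0/R_L (whichever > 1) = 150/75

VSWR ≈ 2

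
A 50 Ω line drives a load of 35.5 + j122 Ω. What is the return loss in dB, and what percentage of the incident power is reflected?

Γ = (-14.5 + j122)/(85.5 + j122), |Γ| = 0.825
RL = −20·log₁₀(0.825) = 1.67 dB
P_refl/P_inc = |Γ|² = 0.68

RL ≈ 1.67 dB; 68% of incident power reflected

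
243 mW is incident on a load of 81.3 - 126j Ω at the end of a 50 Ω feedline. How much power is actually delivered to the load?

P_delivered ≈ 119 mW

|Γ| = |(31.3 − j126)/(131.3 − j126)| = 0.713
|Γ|² = 0.509
P_refl = |Γ|²·P_inc = 124 mW, P_del = (1 − |Γ|²)·P_inc = 119 mW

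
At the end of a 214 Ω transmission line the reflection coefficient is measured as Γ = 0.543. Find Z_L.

Z_L ≈ 723 Ω

Z_L = Z_0·(1 + Γ)/(1 − Γ) = 214·(1.54)/(0.457)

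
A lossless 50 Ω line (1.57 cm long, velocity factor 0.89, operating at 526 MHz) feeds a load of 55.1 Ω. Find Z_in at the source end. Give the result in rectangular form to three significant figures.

λ = v/f = 0.89·c / 526 MHz = 0.508 m
βl = 2π·l/λ = 2π × 0.0309 = 11.1°
tan(βl) = tan(11.1°) = 0.197
Z_in = Z_0·(Z_L + jZ_0·tanβl)/(Z_0 + jZ_L·tanβl)
     = 50·(55.1 + j9.84)/(50 + j10.8)

Z_in ≈ 54.7 − j2.02 Ω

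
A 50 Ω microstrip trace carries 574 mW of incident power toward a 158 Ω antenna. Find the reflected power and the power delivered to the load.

P_reflected ≈ 155 mW; P_delivered ≈ 419 mW

Γ = (158 − 50)/(158 + 50) = 0.519
|Γ|² = 0.27
P_refl = |Γ|²·P_inc = 155 mW, P_del = (1 − |Γ|²)·P_inc = 419 mW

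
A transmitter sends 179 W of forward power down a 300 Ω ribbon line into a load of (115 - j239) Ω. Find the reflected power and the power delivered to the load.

P_reflected ≈ 71.3 W; P_delivered ≈ 108 W

|Γ| = |(-185 − j239)/(415 − j239)| = 0.631
|Γ|² = 0.398
P_refl = |Γ|²·P_inc = 71.3 W, P_del = (1 − |Γ|²)·P_inc = 108 W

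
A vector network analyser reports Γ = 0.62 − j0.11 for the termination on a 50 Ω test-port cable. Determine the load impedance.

Z_L = Z_0·(1 + Γ)/(1 − Γ) = 50·(1.62 − j0.11)/(0.38 + j0.11)

Z_L ≈ 193 − j70.3 Ω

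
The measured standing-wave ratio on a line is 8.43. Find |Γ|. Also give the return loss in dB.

|Γ| ≈ 0.788; return loss ≈ 2.07 dB

|Γ| = (S − 1)/(S + 1) = (8.43 − 1)/(8.43 + 1) = 7.43/9.43
RL = −20·log₁₀|Γ| = −20·log₁₀(0.788)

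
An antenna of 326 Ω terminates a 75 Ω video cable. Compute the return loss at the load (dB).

RL ≈ 4.07 dB

Γ = (326 − 75)/(326 + 75) = 0.626
RL = −20·log₁₀|Γ| = −20·log₁₀(0.626)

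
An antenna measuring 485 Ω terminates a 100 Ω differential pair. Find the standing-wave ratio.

Γ = (485 − 100)/(485 + 100) = 0.658
VSWR = (1 + 0.658)/(1 − 0.658)

VSWR ≈ 4.85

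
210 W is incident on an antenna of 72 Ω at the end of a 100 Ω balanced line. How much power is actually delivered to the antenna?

Γ = (72 − 100)/(72 + 100) = -0.163
|Γ|² = 0.0265
P_refl = |Γ|²·P_inc = 5.57 W, P_del = (1 − |Γ|²)·P_inc = 204 W

P_delivered ≈ 204 W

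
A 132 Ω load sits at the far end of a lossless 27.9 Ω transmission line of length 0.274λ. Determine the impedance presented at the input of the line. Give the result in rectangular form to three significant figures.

βl = 2π × 0.274 = 98.6°
tan(βl) = tan(98.6°) = -6.58
Z_in = Z_0·(Z_L + jZ_0·tanβl)/(Z_0 + jZ_L·tanβl)
     = 27.9·(132 − j184)/(27.9 − j869)

Z_in ≈ 6.03 + j4.05 Ω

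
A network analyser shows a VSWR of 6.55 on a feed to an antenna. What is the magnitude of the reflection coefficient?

|Γ| ≈ 0.735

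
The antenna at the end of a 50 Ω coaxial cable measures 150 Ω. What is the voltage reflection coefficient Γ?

Γ = (Z_L − Z_0)/(Z_L + Z_0) = (150 − 50)/(150 + 50) = 100/200

Γ = 0.5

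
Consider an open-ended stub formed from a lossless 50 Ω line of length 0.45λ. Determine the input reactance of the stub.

X_in ≈ 154 Ω (inductive)

βl = 2π × 0.45 = 162°
tan(βl) = -0.325
For an open-ended stub, Z_in = −jZ_0·cot(βl) = −jZ_0/tan(βl)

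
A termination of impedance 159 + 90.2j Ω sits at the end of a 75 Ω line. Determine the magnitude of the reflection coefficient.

|Γ| ≈ 0.491

Γ = (Z_L − Z_0)/(Z_L + Z_0) = (84 + j90.2)/(234 + j90.2)
|Γ| = 123/251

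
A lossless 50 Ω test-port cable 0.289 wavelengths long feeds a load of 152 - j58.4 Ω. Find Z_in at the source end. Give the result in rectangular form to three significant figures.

βl = 2π × 0.289 = 104°
tan(βl) = tan(104°) = -4
Z_in = Z_0·(Z_L + jZ_0·tanβl)/(Z_0 + jZ_L·tanβl)
     = 50·(152 − j258)/(-184 − j608)

Z_in ≈ 16 + j17.3 Ω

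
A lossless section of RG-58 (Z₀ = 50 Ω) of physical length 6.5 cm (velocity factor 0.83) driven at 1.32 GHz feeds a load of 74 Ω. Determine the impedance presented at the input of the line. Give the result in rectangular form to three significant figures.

Z_in ≈ 40.7 + j15.2 Ω

λ = v/f = 0.83·c / 1.32 GHz = 0.189 m
βl = 2π·l/λ = 2π × 0.345 = 124°
tan(βl) = tan(124°) = -1.48
Z_in = Z_0·(Z_L + jZ_0·tanβl)/(Z_0 + jZ_L·tanβl)
     = 50·(74 − j74)/(50 − j110)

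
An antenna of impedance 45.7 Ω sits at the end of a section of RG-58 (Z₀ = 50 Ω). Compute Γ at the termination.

Γ = (Z_L − Z_0)/(Z_L + Z_0) = (45.7 − 50)/(45.7 + 50) = -4.3/95.7

Γ = -0.0449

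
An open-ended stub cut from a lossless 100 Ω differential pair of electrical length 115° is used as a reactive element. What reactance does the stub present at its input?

tan(βl) = -2.14
For an open-ended stub, Z_in = −jZ_0·cot(βl) = −jZ_0/tan(βl)

X_in ≈ 46.6 Ω (inductive)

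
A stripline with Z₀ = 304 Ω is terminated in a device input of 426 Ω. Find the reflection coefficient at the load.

Γ = (Z_L − Z_0)/(Z_L + Z_0) = (426 − 304)/(426 + 304) = 122/730

Γ = 0.167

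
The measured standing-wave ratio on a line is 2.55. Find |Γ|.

|Γ| ≈ 0.437

|Γ| = (S − 1)/(S + 1) = (2.55 − 1)/(2.55 + 1) = 1.55/3.55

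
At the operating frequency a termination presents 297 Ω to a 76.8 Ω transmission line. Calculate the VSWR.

VSWR ≈ 3.87

For a purely resistive load, VSWR = R_L/Z_0 or Z_0/R_L (whichever > 1) = 297/76.8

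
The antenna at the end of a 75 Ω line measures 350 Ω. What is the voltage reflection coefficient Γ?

Γ = 0.647

Γ = (Z_L − Z_0)/(Z_L + Z_0) = (350 − 75)/(350 + 75) = 275/425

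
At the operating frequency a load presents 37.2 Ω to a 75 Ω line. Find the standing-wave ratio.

VSWR ≈ 2.02

For a purely resistive load, VSWR = R_L/Z_0 or Z_0/R_L (whichever > 1) = 75/37.2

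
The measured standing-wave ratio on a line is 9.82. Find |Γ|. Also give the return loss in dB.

|Γ| = (S − 1)/(S + 1) = (9.82 − 1)/(9.82 + 1) = 8.82/10.8
RL = −20·log₁₀|Γ| = −20·log₁₀(0.815)

|Γ| ≈ 0.815; return loss ≈ 1.78 dB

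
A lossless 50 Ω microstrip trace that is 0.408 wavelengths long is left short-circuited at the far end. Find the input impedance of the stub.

βl = 2π × 0.408 = 147°
tan(βl) = -0.652
For a short-circuited stub, Z_in = jZ_0·tan(βl)

Z_in ≈ −j32.6 Ω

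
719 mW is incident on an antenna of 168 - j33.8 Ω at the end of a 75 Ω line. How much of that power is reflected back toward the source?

|Γ| = |(93 − j33.8)/(243 − j33.8)| = 0.403
|Γ|² = 0.163
P_refl = |Γ|²·P_inc = 117 mW, P_del = (1 − |Γ|²)·P_inc = 602 mW

P_reflected ≈ 117 mW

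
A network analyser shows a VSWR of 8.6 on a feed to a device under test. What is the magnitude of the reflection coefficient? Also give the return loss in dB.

|Γ| ≈ 0.792; return loss ≈ 2.03 dB

|Γ| = (S − 1)/(S + 1) = (8.6 − 1)/(8.6 + 1) = 7.6/9.6
RL = −20·log₁₀|Γ| = −20·log₁₀(0.792)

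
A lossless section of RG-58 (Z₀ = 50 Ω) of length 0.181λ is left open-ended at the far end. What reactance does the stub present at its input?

βl = 2π × 0.181 = 65.2°
tan(βl) = 2.16
For an open-ended stub, Z_in = −jZ_0·cot(βl) = −jZ_0/tan(βl)

X_in ≈ -23.1 Ω (capacitive)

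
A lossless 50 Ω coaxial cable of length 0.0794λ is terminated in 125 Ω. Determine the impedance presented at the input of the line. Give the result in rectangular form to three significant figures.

Z_in ≈ 56.8 − j50.1 Ω

βl = 2π × 0.0794 = 28.6°
tan(βl) = tan(28.6°) = 0.545
Z_in = Z_0·(Z_L + jZ_0·tanβl)/(Z_0 + jZ_L·tanβl)
     = 50·(125 + j27.2)/(50 + j68.1)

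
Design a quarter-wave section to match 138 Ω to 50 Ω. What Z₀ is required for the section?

Z_qwt = √(Z_0·R_L) = √(50 × 138) = √6900

Z_qwt ≈ 83.1 Ω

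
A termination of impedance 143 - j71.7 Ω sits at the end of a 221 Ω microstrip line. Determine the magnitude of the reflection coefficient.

Γ = (Z_L − Z_0)/(Z_L + Z_0) = (-78 − j71.7)/(364 − j71.7)
|Γ| = 106/371

|Γ| ≈ 0.286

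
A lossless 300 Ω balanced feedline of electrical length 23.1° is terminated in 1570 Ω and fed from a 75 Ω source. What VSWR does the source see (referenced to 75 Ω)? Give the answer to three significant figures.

VSWR ≈ 18

tan(βl) = 0.427
Z_in = Z_0·(Z_L + jZ_0·tanβl)/(Z_0 + jZ_L·tanβl) = 310 − j564 Ω
Γ_s = (Z_in − Z_s)/(Z_in + Z_s) = (235 − j564)/(385 − j564), |Γ_s| = 0.895
VSWR = (1 + |Γ_s|)/(1 − |Γ_s|)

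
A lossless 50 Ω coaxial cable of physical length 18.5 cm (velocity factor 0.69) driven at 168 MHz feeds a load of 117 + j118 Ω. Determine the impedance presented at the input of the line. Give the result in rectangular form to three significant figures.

λ = v/f = 0.69·c / 168 MHz = 1.23 m
βl = 2π·l/λ = 2π × 0.15 = 54.1°
tan(βl) = tan(54.1°) = 1.38
Z_in = Z_0·(Z_L + jZ_0·tanβl)/(Z_0 + jZ_L·tanβl)
     = 50·(117 + j187)/(-113 + j161)

Z_in ≈ 21.9 − j51.6 Ω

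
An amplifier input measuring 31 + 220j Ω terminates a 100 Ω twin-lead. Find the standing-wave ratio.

VSWR ≈ 19.1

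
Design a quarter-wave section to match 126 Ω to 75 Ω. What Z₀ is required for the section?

Z_qwt = √(Z_0·R_L) = √(75 × 126) = √9450

Z_qwt ≈ 97.2 Ω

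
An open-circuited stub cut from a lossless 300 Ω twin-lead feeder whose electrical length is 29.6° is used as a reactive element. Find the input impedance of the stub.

Z_in ≈ −j528 Ω

tan(βl) = 0.568
For an open-circuited stub, Z_in = −jZ_0·cot(βl) = −jZ_0/tan(βl)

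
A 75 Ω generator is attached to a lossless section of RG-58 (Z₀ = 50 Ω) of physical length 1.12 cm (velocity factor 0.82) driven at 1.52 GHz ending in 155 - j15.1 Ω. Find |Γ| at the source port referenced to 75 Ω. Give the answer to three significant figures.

λ = v/f = 0.82·c / 1.52 GHz = 0.162 m
βl = 2π·l/λ = 2π × 0.0692 = 24.9°
tan(βl) = 0.464
Z_in = Z_0·(Z_L + jZ_0·tanβl)/(Z_0 + jZ_L·tanβl) = 55.9 − j63.4 Ω
Γ_s = (Z_in − Z_s)/(Z_in + Z_s) = (-19.1 − j63.4)/(131 − j63.4), |Γ_s| = 0.456

|Γ| ≈ 0.456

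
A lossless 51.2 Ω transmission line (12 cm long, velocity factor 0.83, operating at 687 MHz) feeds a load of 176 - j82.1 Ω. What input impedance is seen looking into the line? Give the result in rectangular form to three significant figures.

λ = v/f = 0.83·c / 687 MHz = 0.362 m
βl = 2π·l/λ = 2π × 0.331 = 119°
tan(βl) = tan(119°) = -1.79
Z_in = Z_0·(Z_L + jZ_0·tanβl)/(Z_0 + jZ_L·tanβl)
     = 51.2·(176 − j174)/(-95.8 − j315)

Z_in ≈ 17.9 + j34 Ω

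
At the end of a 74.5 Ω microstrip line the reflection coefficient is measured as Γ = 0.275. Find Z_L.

Z_L ≈ 131 Ω

Z_L = Z_0·(1 + Γ)/(1 − Γ) = 74.5·(1.27)/(0.725)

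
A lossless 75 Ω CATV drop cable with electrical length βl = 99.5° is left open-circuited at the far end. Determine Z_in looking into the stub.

tan(βl) = -5.98
For an open-circuited stub, Z_in = −jZ_0·cot(βl) = −jZ_0/tan(βl)

Z_in ≈ +j12.6 Ω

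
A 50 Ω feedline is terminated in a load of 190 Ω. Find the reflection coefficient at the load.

Γ = (Z_L − Z_0)/(Z_L + Z_0) = (190 − 50)/(190 + 50) = 140/240

Γ = 0.583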